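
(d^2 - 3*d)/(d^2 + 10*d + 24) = d*(d - 3)/(d^2 + 10*d + 24)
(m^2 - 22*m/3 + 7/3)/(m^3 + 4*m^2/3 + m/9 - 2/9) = 3*(m - 7)/(3*m^2 + 5*m + 2)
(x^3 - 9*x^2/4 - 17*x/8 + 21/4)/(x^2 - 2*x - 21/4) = (4*x^2 - 15*x + 14)/(2*(2*x - 7))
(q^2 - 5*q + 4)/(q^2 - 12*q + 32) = (q - 1)/(q - 8)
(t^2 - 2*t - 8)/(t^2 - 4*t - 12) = (t - 4)/(t - 6)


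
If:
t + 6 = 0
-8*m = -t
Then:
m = -3/4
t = -6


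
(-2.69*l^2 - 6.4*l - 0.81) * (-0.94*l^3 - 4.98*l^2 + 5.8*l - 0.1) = 2.5286*l^5 + 19.4122*l^4 + 17.0314*l^3 - 32.8172*l^2 - 4.058*l + 0.081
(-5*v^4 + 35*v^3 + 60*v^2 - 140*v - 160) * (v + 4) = -5*v^5 + 15*v^4 + 200*v^3 + 100*v^2 - 720*v - 640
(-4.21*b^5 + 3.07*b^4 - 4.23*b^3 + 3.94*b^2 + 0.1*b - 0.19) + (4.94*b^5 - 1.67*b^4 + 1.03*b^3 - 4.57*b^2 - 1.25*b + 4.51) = 0.73*b^5 + 1.4*b^4 - 3.2*b^3 - 0.63*b^2 - 1.15*b + 4.32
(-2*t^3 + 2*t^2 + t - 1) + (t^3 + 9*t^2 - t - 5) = -t^3 + 11*t^2 - 6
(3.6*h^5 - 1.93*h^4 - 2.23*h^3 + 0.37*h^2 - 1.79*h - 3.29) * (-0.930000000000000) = -3.348*h^5 + 1.7949*h^4 + 2.0739*h^3 - 0.3441*h^2 + 1.6647*h + 3.0597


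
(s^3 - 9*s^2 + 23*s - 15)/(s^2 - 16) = (s^3 - 9*s^2 + 23*s - 15)/(s^2 - 16)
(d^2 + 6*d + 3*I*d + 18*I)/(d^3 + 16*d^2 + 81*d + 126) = (d + 3*I)/(d^2 + 10*d + 21)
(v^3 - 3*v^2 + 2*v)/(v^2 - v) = v - 2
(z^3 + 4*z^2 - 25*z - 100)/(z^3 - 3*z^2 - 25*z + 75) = (z + 4)/(z - 3)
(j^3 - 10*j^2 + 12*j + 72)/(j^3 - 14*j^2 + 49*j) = (j^3 - 10*j^2 + 12*j + 72)/(j*(j^2 - 14*j + 49))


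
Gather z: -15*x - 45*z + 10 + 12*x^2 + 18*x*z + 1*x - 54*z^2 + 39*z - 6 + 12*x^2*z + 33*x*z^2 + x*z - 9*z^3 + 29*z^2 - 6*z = 12*x^2 - 14*x - 9*z^3 + z^2*(33*x - 25) + z*(12*x^2 + 19*x - 12) + 4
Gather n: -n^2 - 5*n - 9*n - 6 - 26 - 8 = -n^2 - 14*n - 40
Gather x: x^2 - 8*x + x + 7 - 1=x^2 - 7*x + 6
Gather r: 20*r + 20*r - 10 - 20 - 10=40*r - 40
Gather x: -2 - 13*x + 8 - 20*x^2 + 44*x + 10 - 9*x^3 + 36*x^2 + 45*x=-9*x^3 + 16*x^2 + 76*x + 16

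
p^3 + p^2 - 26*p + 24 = (p - 4)*(p - 1)*(p + 6)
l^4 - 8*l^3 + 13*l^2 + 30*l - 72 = (l - 4)*(l - 3)^2*(l + 2)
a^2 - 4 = (a - 2)*(a + 2)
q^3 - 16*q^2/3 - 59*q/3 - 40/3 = (q - 8)*(q + 1)*(q + 5/3)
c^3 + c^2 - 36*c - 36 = (c - 6)*(c + 1)*(c + 6)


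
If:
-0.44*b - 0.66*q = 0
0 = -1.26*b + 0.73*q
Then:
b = 0.00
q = 0.00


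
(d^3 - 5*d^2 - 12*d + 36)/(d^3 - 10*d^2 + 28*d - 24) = (d + 3)/(d - 2)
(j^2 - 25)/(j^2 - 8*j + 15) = (j + 5)/(j - 3)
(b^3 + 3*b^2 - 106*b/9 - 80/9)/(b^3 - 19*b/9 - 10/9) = (3*b^2 + 7*b - 40)/(3*b^2 - 2*b - 5)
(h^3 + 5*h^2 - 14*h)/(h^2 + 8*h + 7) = h*(h - 2)/(h + 1)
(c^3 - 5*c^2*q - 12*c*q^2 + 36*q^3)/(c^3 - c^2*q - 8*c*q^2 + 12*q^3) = (-c + 6*q)/(-c + 2*q)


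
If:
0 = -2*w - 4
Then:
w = -2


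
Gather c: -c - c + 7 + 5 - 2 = 10 - 2*c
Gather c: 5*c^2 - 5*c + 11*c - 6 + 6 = 5*c^2 + 6*c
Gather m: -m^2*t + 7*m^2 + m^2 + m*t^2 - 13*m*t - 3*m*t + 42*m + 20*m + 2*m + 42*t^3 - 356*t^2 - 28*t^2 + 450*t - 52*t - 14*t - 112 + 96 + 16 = m^2*(8 - t) + m*(t^2 - 16*t + 64) + 42*t^3 - 384*t^2 + 384*t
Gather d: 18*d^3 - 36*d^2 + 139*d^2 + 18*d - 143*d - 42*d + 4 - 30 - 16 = 18*d^3 + 103*d^2 - 167*d - 42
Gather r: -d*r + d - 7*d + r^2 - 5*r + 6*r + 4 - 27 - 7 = -6*d + r^2 + r*(1 - d) - 30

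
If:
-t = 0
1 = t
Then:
No Solution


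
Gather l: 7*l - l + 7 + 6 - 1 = 6*l + 12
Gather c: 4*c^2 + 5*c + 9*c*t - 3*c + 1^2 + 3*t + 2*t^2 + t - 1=4*c^2 + c*(9*t + 2) + 2*t^2 + 4*t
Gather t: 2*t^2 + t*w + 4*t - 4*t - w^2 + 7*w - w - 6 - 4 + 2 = 2*t^2 + t*w - w^2 + 6*w - 8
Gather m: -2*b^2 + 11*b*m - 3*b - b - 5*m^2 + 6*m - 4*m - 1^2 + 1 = -2*b^2 - 4*b - 5*m^2 + m*(11*b + 2)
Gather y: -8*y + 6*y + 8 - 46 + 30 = -2*y - 8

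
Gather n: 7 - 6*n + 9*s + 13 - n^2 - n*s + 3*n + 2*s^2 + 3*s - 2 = -n^2 + n*(-s - 3) + 2*s^2 + 12*s + 18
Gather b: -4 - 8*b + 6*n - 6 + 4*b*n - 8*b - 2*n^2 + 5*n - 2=b*(4*n - 16) - 2*n^2 + 11*n - 12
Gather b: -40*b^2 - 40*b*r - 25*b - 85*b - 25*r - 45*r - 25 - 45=-40*b^2 + b*(-40*r - 110) - 70*r - 70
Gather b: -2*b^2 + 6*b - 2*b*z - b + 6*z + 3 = -2*b^2 + b*(5 - 2*z) + 6*z + 3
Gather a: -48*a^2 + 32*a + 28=-48*a^2 + 32*a + 28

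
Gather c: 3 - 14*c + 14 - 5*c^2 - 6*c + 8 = -5*c^2 - 20*c + 25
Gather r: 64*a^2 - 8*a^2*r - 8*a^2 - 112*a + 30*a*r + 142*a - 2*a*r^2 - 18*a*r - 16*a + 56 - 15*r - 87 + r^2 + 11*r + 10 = 56*a^2 + 14*a + r^2*(1 - 2*a) + r*(-8*a^2 + 12*a - 4) - 21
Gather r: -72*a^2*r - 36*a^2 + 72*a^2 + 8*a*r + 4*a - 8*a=36*a^2 - 4*a + r*(-72*a^2 + 8*a)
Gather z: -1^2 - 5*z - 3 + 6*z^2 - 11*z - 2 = 6*z^2 - 16*z - 6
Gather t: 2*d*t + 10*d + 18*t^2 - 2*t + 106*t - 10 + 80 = 10*d + 18*t^2 + t*(2*d + 104) + 70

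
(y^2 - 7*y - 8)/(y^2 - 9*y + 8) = (y + 1)/(y - 1)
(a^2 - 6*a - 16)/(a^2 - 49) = (a^2 - 6*a - 16)/(a^2 - 49)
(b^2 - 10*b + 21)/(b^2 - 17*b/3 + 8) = 3*(b - 7)/(3*b - 8)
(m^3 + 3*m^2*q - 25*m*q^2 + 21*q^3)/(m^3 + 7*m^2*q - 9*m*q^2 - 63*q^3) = (m - q)/(m + 3*q)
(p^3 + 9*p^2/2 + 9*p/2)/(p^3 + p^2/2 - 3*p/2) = (p + 3)/(p - 1)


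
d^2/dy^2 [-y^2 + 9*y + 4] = -2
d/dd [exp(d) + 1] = exp(d)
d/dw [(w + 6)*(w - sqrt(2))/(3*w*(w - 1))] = (-7*w^2 + sqrt(2)*w^2 + 12*sqrt(2)*w - 6*sqrt(2))/(3*w^2*(w^2 - 2*w + 1))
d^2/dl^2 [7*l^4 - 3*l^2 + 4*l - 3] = 84*l^2 - 6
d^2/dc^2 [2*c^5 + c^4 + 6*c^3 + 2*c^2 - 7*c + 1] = 40*c^3 + 12*c^2 + 36*c + 4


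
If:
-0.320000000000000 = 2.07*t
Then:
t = -0.15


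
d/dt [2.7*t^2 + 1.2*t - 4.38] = 5.4*t + 1.2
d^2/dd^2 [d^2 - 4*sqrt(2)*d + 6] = 2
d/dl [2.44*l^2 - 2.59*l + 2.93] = 4.88*l - 2.59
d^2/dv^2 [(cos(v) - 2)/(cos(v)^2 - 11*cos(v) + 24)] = (-9*(1 - cos(2*v))^2*cos(v)/4 - 3*(1 - cos(2*v))^2/4 + cos(v)/2 - 116*cos(2*v) + 18*cos(3*v) + cos(5*v)/2 + 27)/((cos(v) - 8)^3*(cos(v) - 3)^3)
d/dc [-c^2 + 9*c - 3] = 9 - 2*c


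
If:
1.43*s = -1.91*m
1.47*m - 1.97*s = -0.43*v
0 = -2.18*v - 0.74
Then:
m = 0.04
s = -0.05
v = -0.34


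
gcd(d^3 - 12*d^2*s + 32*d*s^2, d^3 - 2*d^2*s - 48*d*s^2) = -d^2 + 8*d*s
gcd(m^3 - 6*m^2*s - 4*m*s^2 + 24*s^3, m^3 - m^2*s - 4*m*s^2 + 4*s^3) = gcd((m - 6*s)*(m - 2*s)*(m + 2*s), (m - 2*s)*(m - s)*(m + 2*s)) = -m^2 + 4*s^2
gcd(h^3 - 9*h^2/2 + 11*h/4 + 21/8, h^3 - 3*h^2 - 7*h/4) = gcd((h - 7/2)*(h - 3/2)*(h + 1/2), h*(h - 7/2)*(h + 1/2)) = h^2 - 3*h - 7/4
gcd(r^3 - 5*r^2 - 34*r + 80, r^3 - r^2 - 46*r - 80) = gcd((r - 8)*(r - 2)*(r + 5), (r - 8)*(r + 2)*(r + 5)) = r^2 - 3*r - 40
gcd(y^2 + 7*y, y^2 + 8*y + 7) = y + 7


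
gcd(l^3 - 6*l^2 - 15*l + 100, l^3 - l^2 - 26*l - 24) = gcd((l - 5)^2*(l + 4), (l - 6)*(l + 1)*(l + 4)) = l + 4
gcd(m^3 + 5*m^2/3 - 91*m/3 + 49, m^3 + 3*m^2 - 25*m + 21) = m^2 + 4*m - 21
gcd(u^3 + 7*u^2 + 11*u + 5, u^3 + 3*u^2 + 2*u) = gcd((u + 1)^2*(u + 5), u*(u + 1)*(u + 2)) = u + 1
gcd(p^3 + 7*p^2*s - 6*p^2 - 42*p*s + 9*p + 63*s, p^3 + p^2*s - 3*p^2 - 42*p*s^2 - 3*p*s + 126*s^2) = p^2 + 7*p*s - 3*p - 21*s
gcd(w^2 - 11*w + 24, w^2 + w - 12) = w - 3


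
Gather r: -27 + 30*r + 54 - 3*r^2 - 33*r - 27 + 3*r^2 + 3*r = 0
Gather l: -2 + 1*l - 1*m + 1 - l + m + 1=0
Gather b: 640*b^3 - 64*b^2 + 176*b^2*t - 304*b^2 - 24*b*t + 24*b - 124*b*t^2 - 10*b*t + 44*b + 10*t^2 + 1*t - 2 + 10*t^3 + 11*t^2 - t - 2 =640*b^3 + b^2*(176*t - 368) + b*(-124*t^2 - 34*t + 68) + 10*t^3 + 21*t^2 - 4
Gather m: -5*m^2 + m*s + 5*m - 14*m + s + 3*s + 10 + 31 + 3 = -5*m^2 + m*(s - 9) + 4*s + 44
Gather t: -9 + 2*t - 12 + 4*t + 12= 6*t - 9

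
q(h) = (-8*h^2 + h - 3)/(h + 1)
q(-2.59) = 37.27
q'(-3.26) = -5.65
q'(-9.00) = -7.81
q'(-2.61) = -3.37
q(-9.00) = 82.50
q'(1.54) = -6.14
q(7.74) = -54.29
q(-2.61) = 37.33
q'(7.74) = -7.84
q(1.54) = -8.04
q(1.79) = -9.62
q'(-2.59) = -3.25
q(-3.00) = 39.00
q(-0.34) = -6.46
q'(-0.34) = 19.55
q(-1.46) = 46.77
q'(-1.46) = 48.71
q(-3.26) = 40.39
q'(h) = (1 - 16*h)/(h + 1) - (-8*h^2 + h - 3)/(h + 1)^2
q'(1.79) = -6.46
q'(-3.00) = -5.00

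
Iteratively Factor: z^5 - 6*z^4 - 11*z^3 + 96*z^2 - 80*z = (z + 4)*(z^4 - 10*z^3 + 29*z^2 - 20*z) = (z - 4)*(z + 4)*(z^3 - 6*z^2 + 5*z) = z*(z - 4)*(z + 4)*(z^2 - 6*z + 5) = z*(z - 4)*(z - 1)*(z + 4)*(z - 5)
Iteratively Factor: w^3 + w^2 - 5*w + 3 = (w + 3)*(w^2 - 2*w + 1) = (w - 1)*(w + 3)*(w - 1)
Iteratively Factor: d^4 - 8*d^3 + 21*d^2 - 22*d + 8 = (d - 2)*(d^3 - 6*d^2 + 9*d - 4) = (d - 2)*(d - 1)*(d^2 - 5*d + 4) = (d - 4)*(d - 2)*(d - 1)*(d - 1)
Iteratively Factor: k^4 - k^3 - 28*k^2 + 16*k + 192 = (k + 3)*(k^3 - 4*k^2 - 16*k + 64) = (k + 3)*(k + 4)*(k^2 - 8*k + 16) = (k - 4)*(k + 3)*(k + 4)*(k - 4)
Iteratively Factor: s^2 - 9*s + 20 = (s - 5)*(s - 4)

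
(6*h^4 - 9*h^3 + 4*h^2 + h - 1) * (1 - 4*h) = -24*h^5 + 42*h^4 - 25*h^3 + 5*h - 1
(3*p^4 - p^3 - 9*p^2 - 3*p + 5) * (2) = 6*p^4 - 2*p^3 - 18*p^2 - 6*p + 10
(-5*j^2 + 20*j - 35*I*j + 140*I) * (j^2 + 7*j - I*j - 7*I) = -5*j^4 - 15*j^3 - 30*I*j^3 + 105*j^2 - 90*I*j^2 - 105*j + 840*I*j + 980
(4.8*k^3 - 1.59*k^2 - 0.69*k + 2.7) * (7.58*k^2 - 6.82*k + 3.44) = 36.384*k^5 - 44.7882*k^4 + 22.1256*k^3 + 19.7022*k^2 - 20.7876*k + 9.288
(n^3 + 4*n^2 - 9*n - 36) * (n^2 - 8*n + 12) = n^5 - 4*n^4 - 29*n^3 + 84*n^2 + 180*n - 432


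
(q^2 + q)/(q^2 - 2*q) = (q + 1)/(q - 2)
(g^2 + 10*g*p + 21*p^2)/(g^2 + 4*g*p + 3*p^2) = (g + 7*p)/(g + p)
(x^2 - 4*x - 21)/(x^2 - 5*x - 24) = (x - 7)/(x - 8)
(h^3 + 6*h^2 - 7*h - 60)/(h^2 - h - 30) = (h^2 + h - 12)/(h - 6)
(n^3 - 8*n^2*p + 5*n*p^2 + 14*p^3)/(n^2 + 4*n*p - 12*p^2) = (n^2 - 6*n*p - 7*p^2)/(n + 6*p)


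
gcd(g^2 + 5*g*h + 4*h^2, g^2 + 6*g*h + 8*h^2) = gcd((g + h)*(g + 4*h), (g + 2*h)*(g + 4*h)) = g + 4*h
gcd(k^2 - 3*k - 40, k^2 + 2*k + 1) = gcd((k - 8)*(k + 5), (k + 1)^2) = 1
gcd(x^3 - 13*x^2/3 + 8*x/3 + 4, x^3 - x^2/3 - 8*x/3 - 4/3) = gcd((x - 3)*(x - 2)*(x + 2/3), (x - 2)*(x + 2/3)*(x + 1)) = x^2 - 4*x/3 - 4/3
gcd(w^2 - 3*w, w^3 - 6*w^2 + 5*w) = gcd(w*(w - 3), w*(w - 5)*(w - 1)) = w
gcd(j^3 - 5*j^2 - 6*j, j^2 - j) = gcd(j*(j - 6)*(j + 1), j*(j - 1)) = j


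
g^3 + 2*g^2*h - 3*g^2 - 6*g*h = g*(g - 3)*(g + 2*h)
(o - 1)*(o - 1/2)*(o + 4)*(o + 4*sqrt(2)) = o^4 + 5*o^3/2 + 4*sqrt(2)*o^3 - 11*o^2/2 + 10*sqrt(2)*o^2 - 22*sqrt(2)*o + 2*o + 8*sqrt(2)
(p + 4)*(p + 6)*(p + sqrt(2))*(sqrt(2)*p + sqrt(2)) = sqrt(2)*p^4 + 2*p^3 + 11*sqrt(2)*p^3 + 22*p^2 + 34*sqrt(2)*p^2 + 24*sqrt(2)*p + 68*p + 48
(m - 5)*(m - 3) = m^2 - 8*m + 15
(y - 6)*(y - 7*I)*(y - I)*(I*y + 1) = I*y^4 + 9*y^3 - 6*I*y^3 - 54*y^2 - 15*I*y^2 - 7*y + 90*I*y + 42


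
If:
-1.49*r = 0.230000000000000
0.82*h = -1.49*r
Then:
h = 0.28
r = -0.15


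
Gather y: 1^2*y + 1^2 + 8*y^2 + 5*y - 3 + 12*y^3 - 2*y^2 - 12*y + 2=12*y^3 + 6*y^2 - 6*y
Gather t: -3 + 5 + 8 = 10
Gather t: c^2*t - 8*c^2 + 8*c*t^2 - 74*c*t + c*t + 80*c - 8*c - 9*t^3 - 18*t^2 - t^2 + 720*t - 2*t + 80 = -8*c^2 + 72*c - 9*t^3 + t^2*(8*c - 19) + t*(c^2 - 73*c + 718) + 80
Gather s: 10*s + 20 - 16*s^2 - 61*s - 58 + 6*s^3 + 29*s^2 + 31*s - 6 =6*s^3 + 13*s^2 - 20*s - 44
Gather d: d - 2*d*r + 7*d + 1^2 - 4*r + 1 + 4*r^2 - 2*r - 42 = d*(8 - 2*r) + 4*r^2 - 6*r - 40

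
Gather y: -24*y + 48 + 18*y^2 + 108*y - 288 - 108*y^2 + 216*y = -90*y^2 + 300*y - 240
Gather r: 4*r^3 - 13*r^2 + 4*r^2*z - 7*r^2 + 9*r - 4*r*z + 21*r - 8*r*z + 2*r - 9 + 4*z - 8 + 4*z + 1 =4*r^3 + r^2*(4*z - 20) + r*(32 - 12*z) + 8*z - 16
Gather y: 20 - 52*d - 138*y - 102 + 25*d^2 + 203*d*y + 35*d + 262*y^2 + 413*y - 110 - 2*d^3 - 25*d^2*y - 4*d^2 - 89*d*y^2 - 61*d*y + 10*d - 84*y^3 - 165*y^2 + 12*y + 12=-2*d^3 + 21*d^2 - 7*d - 84*y^3 + y^2*(97 - 89*d) + y*(-25*d^2 + 142*d + 287) - 180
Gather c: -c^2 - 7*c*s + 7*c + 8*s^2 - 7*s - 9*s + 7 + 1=-c^2 + c*(7 - 7*s) + 8*s^2 - 16*s + 8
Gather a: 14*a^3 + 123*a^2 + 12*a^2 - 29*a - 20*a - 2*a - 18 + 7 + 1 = 14*a^3 + 135*a^2 - 51*a - 10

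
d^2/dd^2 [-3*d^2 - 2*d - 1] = -6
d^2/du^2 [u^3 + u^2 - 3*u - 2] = 6*u + 2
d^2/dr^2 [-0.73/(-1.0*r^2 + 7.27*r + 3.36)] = (1.46*r^2 - 10.6142*r - 0.73*(2.0*r - 7.27)*(4.0*r - 14.54) - 4.9056)/(-1.0*r^2 + 7.27*r + 3.36)^3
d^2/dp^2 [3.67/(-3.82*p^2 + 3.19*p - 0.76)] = (107.108216*p^2 - 89.443772*p - 3.67*(7.64*p - 3.19)*(15.28*p - 6.38) + 21.309488)/(3.82*p^2 - 3.19*p + 0.76)^3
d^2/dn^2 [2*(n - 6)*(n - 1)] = 4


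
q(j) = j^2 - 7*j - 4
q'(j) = 2*j - 7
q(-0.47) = -0.49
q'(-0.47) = -7.94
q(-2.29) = 17.27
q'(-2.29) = -11.58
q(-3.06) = 26.78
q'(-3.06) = -13.12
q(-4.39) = 46.00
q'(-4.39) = -15.78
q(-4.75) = 51.81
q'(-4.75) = -16.50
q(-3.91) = 38.66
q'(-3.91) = -14.82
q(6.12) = -9.39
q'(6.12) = 5.24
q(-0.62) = 0.72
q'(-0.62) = -8.24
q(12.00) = 56.00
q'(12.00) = 17.00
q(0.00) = -4.00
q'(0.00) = -7.00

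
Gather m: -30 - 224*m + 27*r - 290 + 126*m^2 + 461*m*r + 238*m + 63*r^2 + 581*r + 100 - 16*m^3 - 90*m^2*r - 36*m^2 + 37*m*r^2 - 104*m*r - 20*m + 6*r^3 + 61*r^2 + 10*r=-16*m^3 + m^2*(90 - 90*r) + m*(37*r^2 + 357*r - 6) + 6*r^3 + 124*r^2 + 618*r - 220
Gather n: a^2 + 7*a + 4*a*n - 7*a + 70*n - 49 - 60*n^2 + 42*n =a^2 - 60*n^2 + n*(4*a + 112) - 49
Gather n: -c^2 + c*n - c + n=-c^2 - c + n*(c + 1)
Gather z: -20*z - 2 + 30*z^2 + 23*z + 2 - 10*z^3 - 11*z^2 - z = -10*z^3 + 19*z^2 + 2*z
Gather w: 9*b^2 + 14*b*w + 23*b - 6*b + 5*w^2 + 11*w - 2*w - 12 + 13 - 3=9*b^2 + 17*b + 5*w^2 + w*(14*b + 9) - 2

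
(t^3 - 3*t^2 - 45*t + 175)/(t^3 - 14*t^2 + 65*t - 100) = (t + 7)/(t - 4)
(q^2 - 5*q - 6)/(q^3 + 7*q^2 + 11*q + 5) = (q - 6)/(q^2 + 6*q + 5)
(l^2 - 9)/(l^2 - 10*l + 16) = (l^2 - 9)/(l^2 - 10*l + 16)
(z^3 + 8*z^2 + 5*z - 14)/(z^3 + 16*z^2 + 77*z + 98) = (z - 1)/(z + 7)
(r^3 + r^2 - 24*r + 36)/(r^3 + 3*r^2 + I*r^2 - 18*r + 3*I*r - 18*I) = (r - 2)/(r + I)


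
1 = 1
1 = 1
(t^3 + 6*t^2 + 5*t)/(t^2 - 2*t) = (t^2 + 6*t + 5)/(t - 2)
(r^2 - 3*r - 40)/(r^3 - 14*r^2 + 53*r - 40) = (r + 5)/(r^2 - 6*r + 5)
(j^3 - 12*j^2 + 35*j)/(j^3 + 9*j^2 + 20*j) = (j^2 - 12*j + 35)/(j^2 + 9*j + 20)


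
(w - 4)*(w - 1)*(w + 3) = w^3 - 2*w^2 - 11*w + 12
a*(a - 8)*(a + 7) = a^3 - a^2 - 56*a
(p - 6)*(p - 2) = p^2 - 8*p + 12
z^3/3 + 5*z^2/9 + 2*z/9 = z*(z/3 + 1/3)*(z + 2/3)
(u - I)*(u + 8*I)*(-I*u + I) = -I*u^3 + 7*u^2 + I*u^2 - 7*u - 8*I*u + 8*I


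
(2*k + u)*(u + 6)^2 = 2*k*u^2 + 24*k*u + 72*k + u^3 + 12*u^2 + 36*u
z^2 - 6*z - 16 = (z - 8)*(z + 2)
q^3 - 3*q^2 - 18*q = q*(q - 6)*(q + 3)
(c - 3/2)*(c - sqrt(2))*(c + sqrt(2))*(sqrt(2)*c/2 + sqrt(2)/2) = sqrt(2)*c^4/2 - sqrt(2)*c^3/4 - 7*sqrt(2)*c^2/4 + sqrt(2)*c/2 + 3*sqrt(2)/2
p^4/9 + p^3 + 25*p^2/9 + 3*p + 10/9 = (p/3 + 1/3)^2*(p + 2)*(p + 5)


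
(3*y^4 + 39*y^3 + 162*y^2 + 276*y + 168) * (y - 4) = 3*y^5 + 27*y^4 + 6*y^3 - 372*y^2 - 936*y - 672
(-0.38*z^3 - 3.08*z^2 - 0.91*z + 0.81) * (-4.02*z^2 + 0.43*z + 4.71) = 1.5276*z^5 + 12.2182*z^4 + 0.544*z^3 - 18.1543*z^2 - 3.9378*z + 3.8151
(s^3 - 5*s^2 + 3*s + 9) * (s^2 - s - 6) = s^5 - 6*s^4 + 2*s^3 + 36*s^2 - 27*s - 54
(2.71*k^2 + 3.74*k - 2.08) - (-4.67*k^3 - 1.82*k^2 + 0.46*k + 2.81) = 4.67*k^3 + 4.53*k^2 + 3.28*k - 4.89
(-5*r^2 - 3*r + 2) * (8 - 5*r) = 25*r^3 - 25*r^2 - 34*r + 16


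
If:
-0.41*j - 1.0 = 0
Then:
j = -2.44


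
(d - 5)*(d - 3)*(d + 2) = d^3 - 6*d^2 - d + 30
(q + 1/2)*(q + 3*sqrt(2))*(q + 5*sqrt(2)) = q^3 + q^2/2 + 8*sqrt(2)*q^2 + 4*sqrt(2)*q + 30*q + 15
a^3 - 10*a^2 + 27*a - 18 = (a - 6)*(a - 3)*(a - 1)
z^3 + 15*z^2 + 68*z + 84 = (z + 2)*(z + 6)*(z + 7)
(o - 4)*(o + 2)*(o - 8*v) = o^3 - 8*o^2*v - 2*o^2 + 16*o*v - 8*o + 64*v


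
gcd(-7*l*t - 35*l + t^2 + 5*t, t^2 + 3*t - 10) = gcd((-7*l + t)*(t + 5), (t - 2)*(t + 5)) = t + 5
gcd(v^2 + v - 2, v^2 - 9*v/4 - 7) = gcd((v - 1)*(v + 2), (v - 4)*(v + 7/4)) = 1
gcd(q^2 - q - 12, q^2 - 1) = 1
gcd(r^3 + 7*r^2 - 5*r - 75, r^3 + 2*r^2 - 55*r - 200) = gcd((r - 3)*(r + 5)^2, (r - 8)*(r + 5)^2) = r^2 + 10*r + 25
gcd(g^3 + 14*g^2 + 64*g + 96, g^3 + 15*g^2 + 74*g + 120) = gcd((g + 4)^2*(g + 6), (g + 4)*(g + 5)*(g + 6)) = g^2 + 10*g + 24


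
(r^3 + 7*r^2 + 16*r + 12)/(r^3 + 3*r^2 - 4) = (r + 3)/(r - 1)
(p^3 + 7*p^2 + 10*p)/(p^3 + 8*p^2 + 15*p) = (p + 2)/(p + 3)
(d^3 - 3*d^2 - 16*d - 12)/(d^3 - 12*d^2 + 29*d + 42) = (d + 2)/(d - 7)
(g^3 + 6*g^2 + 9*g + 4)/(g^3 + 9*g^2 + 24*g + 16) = (g + 1)/(g + 4)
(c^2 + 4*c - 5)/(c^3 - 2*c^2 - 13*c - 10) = (-c^2 - 4*c + 5)/(-c^3 + 2*c^2 + 13*c + 10)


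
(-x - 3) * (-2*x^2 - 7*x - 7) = 2*x^3 + 13*x^2 + 28*x + 21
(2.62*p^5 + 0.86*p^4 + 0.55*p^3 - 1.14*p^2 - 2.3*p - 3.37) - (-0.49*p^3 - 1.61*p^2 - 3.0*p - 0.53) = 2.62*p^5 + 0.86*p^4 + 1.04*p^3 + 0.47*p^2 + 0.7*p - 2.84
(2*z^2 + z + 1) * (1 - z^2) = -2*z^4 - z^3 + z^2 + z + 1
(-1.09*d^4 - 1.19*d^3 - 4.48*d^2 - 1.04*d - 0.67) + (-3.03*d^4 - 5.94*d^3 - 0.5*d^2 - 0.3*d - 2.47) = -4.12*d^4 - 7.13*d^3 - 4.98*d^2 - 1.34*d - 3.14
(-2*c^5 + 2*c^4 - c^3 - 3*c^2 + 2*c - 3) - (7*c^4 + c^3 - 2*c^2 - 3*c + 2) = -2*c^5 - 5*c^4 - 2*c^3 - c^2 + 5*c - 5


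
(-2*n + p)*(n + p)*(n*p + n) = -2*n^3*p - 2*n^3 - n^2*p^2 - n^2*p + n*p^3 + n*p^2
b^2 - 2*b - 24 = (b - 6)*(b + 4)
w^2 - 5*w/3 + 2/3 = (w - 1)*(w - 2/3)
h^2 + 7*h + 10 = (h + 2)*(h + 5)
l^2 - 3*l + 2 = (l - 2)*(l - 1)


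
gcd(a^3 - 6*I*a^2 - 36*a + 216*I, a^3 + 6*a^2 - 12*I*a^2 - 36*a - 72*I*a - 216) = a^2 + a*(6 - 6*I) - 36*I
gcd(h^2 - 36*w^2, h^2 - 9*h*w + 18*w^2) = -h + 6*w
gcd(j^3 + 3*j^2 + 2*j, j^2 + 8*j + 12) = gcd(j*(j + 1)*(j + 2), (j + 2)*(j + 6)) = j + 2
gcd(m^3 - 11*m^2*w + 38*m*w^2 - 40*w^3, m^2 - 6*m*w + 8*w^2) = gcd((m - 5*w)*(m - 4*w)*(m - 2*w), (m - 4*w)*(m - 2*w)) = m^2 - 6*m*w + 8*w^2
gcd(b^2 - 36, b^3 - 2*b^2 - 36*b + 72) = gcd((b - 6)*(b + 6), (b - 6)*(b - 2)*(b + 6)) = b^2 - 36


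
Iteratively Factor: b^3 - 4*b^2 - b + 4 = (b + 1)*(b^2 - 5*b + 4) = (b - 4)*(b + 1)*(b - 1)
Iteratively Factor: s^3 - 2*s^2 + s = (s)*(s^2 - 2*s + 1) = s*(s - 1)*(s - 1)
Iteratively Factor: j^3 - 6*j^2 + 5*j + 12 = (j - 4)*(j^2 - 2*j - 3) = (j - 4)*(j + 1)*(j - 3)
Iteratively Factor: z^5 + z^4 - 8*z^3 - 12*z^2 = (z)*(z^4 + z^3 - 8*z^2 - 12*z) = z*(z - 3)*(z^3 + 4*z^2 + 4*z) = z*(z - 3)*(z + 2)*(z^2 + 2*z) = z^2*(z - 3)*(z + 2)*(z + 2)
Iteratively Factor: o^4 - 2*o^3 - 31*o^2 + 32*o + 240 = (o - 4)*(o^3 + 2*o^2 - 23*o - 60) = (o - 4)*(o + 4)*(o^2 - 2*o - 15) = (o - 4)*(o + 3)*(o + 4)*(o - 5)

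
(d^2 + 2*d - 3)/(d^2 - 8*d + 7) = (d + 3)/(d - 7)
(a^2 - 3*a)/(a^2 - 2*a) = (a - 3)/(a - 2)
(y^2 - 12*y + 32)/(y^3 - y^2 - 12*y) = (y - 8)/(y*(y + 3))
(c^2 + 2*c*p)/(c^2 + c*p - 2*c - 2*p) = c*(c + 2*p)/(c^2 + c*p - 2*c - 2*p)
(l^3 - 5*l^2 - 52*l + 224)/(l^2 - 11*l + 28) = (l^2 - l - 56)/(l - 7)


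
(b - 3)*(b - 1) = b^2 - 4*b + 3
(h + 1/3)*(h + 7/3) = h^2 + 8*h/3 + 7/9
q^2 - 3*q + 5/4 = (q - 5/2)*(q - 1/2)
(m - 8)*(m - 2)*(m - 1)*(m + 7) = m^4 - 4*m^3 - 51*m^2 + 166*m - 112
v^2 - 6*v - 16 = (v - 8)*(v + 2)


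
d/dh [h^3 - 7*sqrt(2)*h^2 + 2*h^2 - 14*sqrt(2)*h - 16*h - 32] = 3*h^2 - 14*sqrt(2)*h + 4*h - 14*sqrt(2) - 16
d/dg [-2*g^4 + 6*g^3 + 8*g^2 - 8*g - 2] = -8*g^3 + 18*g^2 + 16*g - 8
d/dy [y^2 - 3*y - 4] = 2*y - 3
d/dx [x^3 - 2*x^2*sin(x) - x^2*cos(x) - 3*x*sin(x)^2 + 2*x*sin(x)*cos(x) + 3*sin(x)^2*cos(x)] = x^2*sin(x) - 2*x^2*cos(x) + 3*x^2 - 4*x*sin(x) - 3*x*sin(2*x) - 2*x*cos(x) + 2*x*cos(2*x) - 3*sin(x)/4 + sin(2*x) + 9*sin(3*x)/4 + 3*cos(2*x)/2 - 3/2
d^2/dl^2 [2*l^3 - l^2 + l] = 12*l - 2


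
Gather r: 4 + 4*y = 4*y + 4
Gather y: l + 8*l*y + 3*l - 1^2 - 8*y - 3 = 4*l + y*(8*l - 8) - 4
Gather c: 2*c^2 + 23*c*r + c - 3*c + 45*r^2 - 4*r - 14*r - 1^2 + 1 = 2*c^2 + c*(23*r - 2) + 45*r^2 - 18*r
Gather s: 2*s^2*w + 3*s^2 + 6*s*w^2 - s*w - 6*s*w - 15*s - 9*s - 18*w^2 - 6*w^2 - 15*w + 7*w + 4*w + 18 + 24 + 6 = s^2*(2*w + 3) + s*(6*w^2 - 7*w - 24) - 24*w^2 - 4*w + 48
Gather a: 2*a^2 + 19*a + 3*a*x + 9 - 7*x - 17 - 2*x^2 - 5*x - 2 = 2*a^2 + a*(3*x + 19) - 2*x^2 - 12*x - 10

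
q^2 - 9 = (q - 3)*(q + 3)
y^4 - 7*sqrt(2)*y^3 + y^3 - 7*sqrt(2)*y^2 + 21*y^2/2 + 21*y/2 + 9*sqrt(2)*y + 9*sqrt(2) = (y + 1)*(y - 6*sqrt(2))*(y - 3*sqrt(2)/2)*(y + sqrt(2)/2)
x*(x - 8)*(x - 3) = x^3 - 11*x^2 + 24*x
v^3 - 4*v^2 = v^2*(v - 4)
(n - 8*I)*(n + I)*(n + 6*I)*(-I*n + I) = -I*n^4 - n^3 + I*n^3 + n^2 - 50*I*n^2 + 48*n + 50*I*n - 48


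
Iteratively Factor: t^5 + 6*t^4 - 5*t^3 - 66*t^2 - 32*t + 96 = (t - 3)*(t^4 + 9*t^3 + 22*t^2 - 32) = (t - 3)*(t + 4)*(t^3 + 5*t^2 + 2*t - 8) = (t - 3)*(t + 2)*(t + 4)*(t^2 + 3*t - 4) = (t - 3)*(t - 1)*(t + 2)*(t + 4)*(t + 4)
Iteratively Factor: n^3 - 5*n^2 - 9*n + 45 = (n - 5)*(n^2 - 9) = (n - 5)*(n - 3)*(n + 3)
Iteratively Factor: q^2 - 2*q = (q - 2)*(q)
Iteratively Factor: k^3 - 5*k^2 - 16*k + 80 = (k + 4)*(k^2 - 9*k + 20) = (k - 4)*(k + 4)*(k - 5)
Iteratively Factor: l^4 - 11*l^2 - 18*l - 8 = (l + 2)*(l^3 - 2*l^2 - 7*l - 4) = (l - 4)*(l + 2)*(l^2 + 2*l + 1) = (l - 4)*(l + 1)*(l + 2)*(l + 1)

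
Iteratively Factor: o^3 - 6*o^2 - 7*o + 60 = (o + 3)*(o^2 - 9*o + 20) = (o - 5)*(o + 3)*(o - 4)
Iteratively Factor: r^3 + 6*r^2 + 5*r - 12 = (r + 3)*(r^2 + 3*r - 4) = (r + 3)*(r + 4)*(r - 1)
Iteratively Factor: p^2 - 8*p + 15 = (p - 3)*(p - 5)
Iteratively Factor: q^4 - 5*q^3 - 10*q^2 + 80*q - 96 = (q + 4)*(q^3 - 9*q^2 + 26*q - 24) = (q - 3)*(q + 4)*(q^2 - 6*q + 8) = (q - 3)*(q - 2)*(q + 4)*(q - 4)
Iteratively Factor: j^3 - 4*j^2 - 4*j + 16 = (j - 4)*(j^2 - 4) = (j - 4)*(j + 2)*(j - 2)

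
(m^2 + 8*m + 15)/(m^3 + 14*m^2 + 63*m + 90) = 1/(m + 6)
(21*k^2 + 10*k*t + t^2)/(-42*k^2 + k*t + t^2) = (3*k + t)/(-6*k + t)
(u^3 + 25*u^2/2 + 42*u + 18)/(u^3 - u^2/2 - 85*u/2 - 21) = (u + 6)/(u - 7)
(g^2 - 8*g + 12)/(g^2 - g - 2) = (g - 6)/(g + 1)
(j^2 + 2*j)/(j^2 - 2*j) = (j + 2)/(j - 2)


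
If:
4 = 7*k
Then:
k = 4/7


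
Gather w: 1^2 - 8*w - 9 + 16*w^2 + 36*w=16*w^2 + 28*w - 8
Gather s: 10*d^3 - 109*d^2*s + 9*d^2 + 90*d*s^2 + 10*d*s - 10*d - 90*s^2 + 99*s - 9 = 10*d^3 + 9*d^2 - 10*d + s^2*(90*d - 90) + s*(-109*d^2 + 10*d + 99) - 9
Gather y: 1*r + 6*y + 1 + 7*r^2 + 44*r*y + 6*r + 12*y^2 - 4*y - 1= 7*r^2 + 7*r + 12*y^2 + y*(44*r + 2)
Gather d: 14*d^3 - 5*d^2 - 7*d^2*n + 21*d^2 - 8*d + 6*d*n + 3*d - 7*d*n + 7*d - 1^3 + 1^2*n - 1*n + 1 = 14*d^3 + d^2*(16 - 7*n) + d*(2 - n)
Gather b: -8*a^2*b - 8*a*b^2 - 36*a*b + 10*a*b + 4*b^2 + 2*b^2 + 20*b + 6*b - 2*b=b^2*(6 - 8*a) + b*(-8*a^2 - 26*a + 24)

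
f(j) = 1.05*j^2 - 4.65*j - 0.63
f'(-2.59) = -10.09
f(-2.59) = 18.46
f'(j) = 2.1*j - 4.65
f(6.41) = 12.71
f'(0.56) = -3.47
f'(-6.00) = -17.25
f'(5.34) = 6.56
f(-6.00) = 65.07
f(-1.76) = 10.81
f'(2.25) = 0.08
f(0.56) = -2.90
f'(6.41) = 8.81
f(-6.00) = 65.07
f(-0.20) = 0.34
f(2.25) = -5.78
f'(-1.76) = -8.35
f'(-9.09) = -23.74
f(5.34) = 4.48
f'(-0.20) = -5.07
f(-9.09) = 128.40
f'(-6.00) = -17.25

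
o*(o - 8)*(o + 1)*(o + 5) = o^4 - 2*o^3 - 43*o^2 - 40*o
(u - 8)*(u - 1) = u^2 - 9*u + 8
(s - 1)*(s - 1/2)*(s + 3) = s^3 + 3*s^2/2 - 4*s + 3/2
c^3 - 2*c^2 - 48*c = c*(c - 8)*(c + 6)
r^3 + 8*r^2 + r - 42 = (r - 2)*(r + 3)*(r + 7)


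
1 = 1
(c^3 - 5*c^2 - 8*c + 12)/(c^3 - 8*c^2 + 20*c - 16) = (c^3 - 5*c^2 - 8*c + 12)/(c^3 - 8*c^2 + 20*c - 16)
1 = 1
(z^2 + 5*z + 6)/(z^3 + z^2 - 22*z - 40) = (z + 3)/(z^2 - z - 20)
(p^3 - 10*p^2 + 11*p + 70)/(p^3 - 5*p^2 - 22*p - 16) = (p^2 - 12*p + 35)/(p^2 - 7*p - 8)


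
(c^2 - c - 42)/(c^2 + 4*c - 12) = (c - 7)/(c - 2)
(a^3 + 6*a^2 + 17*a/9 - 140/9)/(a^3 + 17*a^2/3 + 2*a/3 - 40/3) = (a + 7/3)/(a + 2)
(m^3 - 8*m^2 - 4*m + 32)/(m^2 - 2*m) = m - 6 - 16/m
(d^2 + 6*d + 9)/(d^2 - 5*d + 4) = (d^2 + 6*d + 9)/(d^2 - 5*d + 4)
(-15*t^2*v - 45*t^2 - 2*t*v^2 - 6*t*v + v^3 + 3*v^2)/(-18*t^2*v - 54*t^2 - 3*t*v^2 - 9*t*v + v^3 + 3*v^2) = (5*t - v)/(6*t - v)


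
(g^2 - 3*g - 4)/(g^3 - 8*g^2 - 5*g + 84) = (g + 1)/(g^2 - 4*g - 21)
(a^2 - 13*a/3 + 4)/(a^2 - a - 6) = (a - 4/3)/(a + 2)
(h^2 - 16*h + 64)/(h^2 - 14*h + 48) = (h - 8)/(h - 6)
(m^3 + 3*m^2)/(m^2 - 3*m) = m*(m + 3)/(m - 3)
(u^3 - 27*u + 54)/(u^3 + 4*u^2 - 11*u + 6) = (u^2 - 6*u + 9)/(u^2 - 2*u + 1)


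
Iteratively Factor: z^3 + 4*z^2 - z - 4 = (z - 1)*(z^2 + 5*z + 4) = (z - 1)*(z + 1)*(z + 4)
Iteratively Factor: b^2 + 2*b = (b + 2)*(b)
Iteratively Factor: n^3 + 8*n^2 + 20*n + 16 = (n + 4)*(n^2 + 4*n + 4) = (n + 2)*(n + 4)*(n + 2)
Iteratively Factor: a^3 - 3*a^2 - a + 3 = (a - 3)*(a^2 - 1) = (a - 3)*(a - 1)*(a + 1)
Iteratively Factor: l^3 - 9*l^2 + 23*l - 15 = (l - 1)*(l^2 - 8*l + 15) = (l - 3)*(l - 1)*(l - 5)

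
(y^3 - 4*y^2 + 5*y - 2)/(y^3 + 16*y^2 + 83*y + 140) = (y^3 - 4*y^2 + 5*y - 2)/(y^3 + 16*y^2 + 83*y + 140)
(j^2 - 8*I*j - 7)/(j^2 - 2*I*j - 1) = (j - 7*I)/(j - I)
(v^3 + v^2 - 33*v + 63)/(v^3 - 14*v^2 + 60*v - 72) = (v^3 + v^2 - 33*v + 63)/(v^3 - 14*v^2 + 60*v - 72)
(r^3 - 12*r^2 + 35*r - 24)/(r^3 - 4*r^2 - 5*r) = (-r^3 + 12*r^2 - 35*r + 24)/(r*(-r^2 + 4*r + 5))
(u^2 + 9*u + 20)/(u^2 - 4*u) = (u^2 + 9*u + 20)/(u*(u - 4))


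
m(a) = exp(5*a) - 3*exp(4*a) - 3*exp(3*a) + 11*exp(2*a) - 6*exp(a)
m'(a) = 5*exp(5*a) - 12*exp(4*a) - 9*exp(3*a) + 22*exp(2*a) - 6*exp(a)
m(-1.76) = -0.72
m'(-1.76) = -0.44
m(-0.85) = -0.88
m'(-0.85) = 0.42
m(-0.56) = -0.66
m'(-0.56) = 1.10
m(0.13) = -0.13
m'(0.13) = -2.20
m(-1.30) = -0.89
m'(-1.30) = -0.24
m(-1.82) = -0.70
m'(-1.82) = -0.44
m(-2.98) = -0.28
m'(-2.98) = -0.25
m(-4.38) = -0.07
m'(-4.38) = -0.07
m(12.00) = 114198633947861395814795435.75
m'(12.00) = 570995274785947123509065776.68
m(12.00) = 114198633947861395814795435.75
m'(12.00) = 570995274785947123509065776.68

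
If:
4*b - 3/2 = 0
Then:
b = 3/8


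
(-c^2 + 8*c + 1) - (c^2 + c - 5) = -2*c^2 + 7*c + 6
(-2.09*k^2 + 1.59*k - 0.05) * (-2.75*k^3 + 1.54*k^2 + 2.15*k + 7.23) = 5.7475*k^5 - 7.5911*k^4 - 1.9074*k^3 - 11.7692*k^2 + 11.3882*k - 0.3615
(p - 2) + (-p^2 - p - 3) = -p^2 - 5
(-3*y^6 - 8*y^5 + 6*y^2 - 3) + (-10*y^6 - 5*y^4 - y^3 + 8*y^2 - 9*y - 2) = -13*y^6 - 8*y^5 - 5*y^4 - y^3 + 14*y^2 - 9*y - 5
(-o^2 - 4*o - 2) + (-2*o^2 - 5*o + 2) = -3*o^2 - 9*o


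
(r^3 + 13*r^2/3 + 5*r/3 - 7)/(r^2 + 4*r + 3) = (3*r^2 + 4*r - 7)/(3*(r + 1))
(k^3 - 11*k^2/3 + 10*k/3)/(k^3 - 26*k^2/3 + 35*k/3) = (k - 2)/(k - 7)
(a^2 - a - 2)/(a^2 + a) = (a - 2)/a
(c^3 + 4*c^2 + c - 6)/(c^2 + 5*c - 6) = (c^2 + 5*c + 6)/(c + 6)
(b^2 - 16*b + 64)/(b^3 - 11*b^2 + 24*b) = (b - 8)/(b*(b - 3))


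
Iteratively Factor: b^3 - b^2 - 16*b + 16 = (b + 4)*(b^2 - 5*b + 4) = (b - 1)*(b + 4)*(b - 4)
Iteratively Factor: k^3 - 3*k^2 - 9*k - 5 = (k + 1)*(k^2 - 4*k - 5) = (k + 1)^2*(k - 5)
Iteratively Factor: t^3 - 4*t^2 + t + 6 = (t + 1)*(t^2 - 5*t + 6) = (t - 2)*(t + 1)*(t - 3)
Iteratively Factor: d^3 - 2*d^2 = (d)*(d^2 - 2*d) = d^2*(d - 2)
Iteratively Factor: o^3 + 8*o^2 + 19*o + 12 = (o + 3)*(o^2 + 5*o + 4) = (o + 3)*(o + 4)*(o + 1)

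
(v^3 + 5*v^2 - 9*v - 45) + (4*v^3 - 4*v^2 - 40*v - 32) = 5*v^3 + v^2 - 49*v - 77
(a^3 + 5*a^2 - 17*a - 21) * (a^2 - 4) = a^5 + 5*a^4 - 21*a^3 - 41*a^2 + 68*a + 84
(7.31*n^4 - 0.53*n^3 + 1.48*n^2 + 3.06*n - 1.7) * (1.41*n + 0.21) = 10.3071*n^5 + 0.7878*n^4 + 1.9755*n^3 + 4.6254*n^2 - 1.7544*n - 0.357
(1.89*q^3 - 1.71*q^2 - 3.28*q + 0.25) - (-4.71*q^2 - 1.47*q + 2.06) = 1.89*q^3 + 3.0*q^2 - 1.81*q - 1.81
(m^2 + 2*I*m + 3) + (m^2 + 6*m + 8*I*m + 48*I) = 2*m^2 + 6*m + 10*I*m + 3 + 48*I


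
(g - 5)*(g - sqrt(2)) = g^2 - 5*g - sqrt(2)*g + 5*sqrt(2)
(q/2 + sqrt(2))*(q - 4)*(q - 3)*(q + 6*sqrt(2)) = q^4/2 - 7*q^3/2 + 4*sqrt(2)*q^3 - 28*sqrt(2)*q^2 + 18*q^2 - 84*q + 48*sqrt(2)*q + 144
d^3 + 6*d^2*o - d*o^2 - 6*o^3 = (d - o)*(d + o)*(d + 6*o)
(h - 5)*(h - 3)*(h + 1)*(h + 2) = h^4 - 5*h^3 - 7*h^2 + 29*h + 30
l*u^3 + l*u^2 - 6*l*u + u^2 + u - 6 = (u - 2)*(u + 3)*(l*u + 1)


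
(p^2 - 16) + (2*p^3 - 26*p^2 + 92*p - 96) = 2*p^3 - 25*p^2 + 92*p - 112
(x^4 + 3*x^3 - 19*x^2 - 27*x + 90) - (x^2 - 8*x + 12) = x^4 + 3*x^3 - 20*x^2 - 19*x + 78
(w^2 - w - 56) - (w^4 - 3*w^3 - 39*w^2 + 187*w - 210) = -w^4 + 3*w^3 + 40*w^2 - 188*w + 154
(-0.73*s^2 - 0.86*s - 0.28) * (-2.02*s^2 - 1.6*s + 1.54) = 1.4746*s^4 + 2.9052*s^3 + 0.8174*s^2 - 0.8764*s - 0.4312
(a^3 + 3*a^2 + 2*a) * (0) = 0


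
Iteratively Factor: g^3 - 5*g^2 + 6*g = (g)*(g^2 - 5*g + 6) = g*(g - 3)*(g - 2)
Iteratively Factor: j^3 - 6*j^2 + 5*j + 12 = (j + 1)*(j^2 - 7*j + 12) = (j - 3)*(j + 1)*(j - 4)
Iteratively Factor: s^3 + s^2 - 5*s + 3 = (s + 3)*(s^2 - 2*s + 1) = (s - 1)*(s + 3)*(s - 1)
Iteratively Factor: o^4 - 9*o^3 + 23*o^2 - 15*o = (o - 3)*(o^3 - 6*o^2 + 5*o) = (o - 5)*(o - 3)*(o^2 - o) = o*(o - 5)*(o - 3)*(o - 1)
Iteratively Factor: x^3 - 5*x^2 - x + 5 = (x + 1)*(x^2 - 6*x + 5) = (x - 5)*(x + 1)*(x - 1)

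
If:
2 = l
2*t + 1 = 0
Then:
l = 2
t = -1/2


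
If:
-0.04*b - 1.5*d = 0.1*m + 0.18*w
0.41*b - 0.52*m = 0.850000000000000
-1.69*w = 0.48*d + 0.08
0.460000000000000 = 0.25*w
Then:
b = 82.46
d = -6.64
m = 63.38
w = 1.84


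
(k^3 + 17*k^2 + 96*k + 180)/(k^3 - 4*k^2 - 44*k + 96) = (k^2 + 11*k + 30)/(k^2 - 10*k + 16)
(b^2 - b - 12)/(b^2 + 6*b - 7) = (b^2 - b - 12)/(b^2 + 6*b - 7)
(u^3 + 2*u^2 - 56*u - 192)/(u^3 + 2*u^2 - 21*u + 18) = (u^2 - 4*u - 32)/(u^2 - 4*u + 3)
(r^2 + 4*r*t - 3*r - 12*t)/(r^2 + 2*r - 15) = (r + 4*t)/(r + 5)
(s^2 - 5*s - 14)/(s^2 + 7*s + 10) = (s - 7)/(s + 5)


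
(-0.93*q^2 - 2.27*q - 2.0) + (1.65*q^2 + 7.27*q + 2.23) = 0.72*q^2 + 5.0*q + 0.23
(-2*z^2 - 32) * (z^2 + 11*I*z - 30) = -2*z^4 - 22*I*z^3 + 28*z^2 - 352*I*z + 960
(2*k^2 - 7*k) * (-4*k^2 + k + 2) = -8*k^4 + 30*k^3 - 3*k^2 - 14*k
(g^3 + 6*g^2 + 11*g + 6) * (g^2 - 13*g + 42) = g^5 - 7*g^4 - 25*g^3 + 115*g^2 + 384*g + 252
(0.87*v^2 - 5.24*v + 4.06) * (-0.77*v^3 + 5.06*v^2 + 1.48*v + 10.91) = -0.6699*v^5 + 8.437*v^4 - 28.353*v^3 + 22.2801*v^2 - 51.1596*v + 44.2946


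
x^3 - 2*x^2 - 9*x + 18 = (x - 3)*(x - 2)*(x + 3)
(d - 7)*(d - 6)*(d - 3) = d^3 - 16*d^2 + 81*d - 126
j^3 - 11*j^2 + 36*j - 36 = (j - 6)*(j - 3)*(j - 2)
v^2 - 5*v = v*(v - 5)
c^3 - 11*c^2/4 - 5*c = c*(c - 4)*(c + 5/4)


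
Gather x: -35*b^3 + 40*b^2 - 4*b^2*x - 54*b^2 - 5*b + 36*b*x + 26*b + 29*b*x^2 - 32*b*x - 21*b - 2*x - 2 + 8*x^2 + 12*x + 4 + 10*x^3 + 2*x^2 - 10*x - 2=-35*b^3 - 14*b^2 + 10*x^3 + x^2*(29*b + 10) + x*(-4*b^2 + 4*b)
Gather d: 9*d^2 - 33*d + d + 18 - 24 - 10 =9*d^2 - 32*d - 16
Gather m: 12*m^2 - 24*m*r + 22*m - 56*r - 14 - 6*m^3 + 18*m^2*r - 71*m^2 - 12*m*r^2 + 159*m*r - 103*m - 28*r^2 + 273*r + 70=-6*m^3 + m^2*(18*r - 59) + m*(-12*r^2 + 135*r - 81) - 28*r^2 + 217*r + 56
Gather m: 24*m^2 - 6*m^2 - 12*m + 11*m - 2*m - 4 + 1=18*m^2 - 3*m - 3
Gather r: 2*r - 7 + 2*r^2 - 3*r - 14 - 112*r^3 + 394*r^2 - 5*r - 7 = -112*r^3 + 396*r^2 - 6*r - 28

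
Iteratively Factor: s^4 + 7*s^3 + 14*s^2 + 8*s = (s + 4)*(s^3 + 3*s^2 + 2*s) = (s + 1)*(s + 4)*(s^2 + 2*s) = (s + 1)*(s + 2)*(s + 4)*(s)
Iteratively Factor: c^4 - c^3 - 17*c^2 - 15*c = (c - 5)*(c^3 + 4*c^2 + 3*c) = c*(c - 5)*(c^2 + 4*c + 3) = c*(c - 5)*(c + 1)*(c + 3)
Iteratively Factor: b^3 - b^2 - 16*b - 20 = (b + 2)*(b^2 - 3*b - 10) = (b - 5)*(b + 2)*(b + 2)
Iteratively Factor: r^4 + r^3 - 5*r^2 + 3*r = (r - 1)*(r^3 + 2*r^2 - 3*r) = (r - 1)^2*(r^2 + 3*r) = (r - 1)^2*(r + 3)*(r)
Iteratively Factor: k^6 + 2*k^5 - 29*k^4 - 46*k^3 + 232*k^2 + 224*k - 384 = (k + 4)*(k^5 - 2*k^4 - 21*k^3 + 38*k^2 + 80*k - 96) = (k + 2)*(k + 4)*(k^4 - 4*k^3 - 13*k^2 + 64*k - 48) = (k - 1)*(k + 2)*(k + 4)*(k^3 - 3*k^2 - 16*k + 48) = (k - 4)*(k - 1)*(k + 2)*(k + 4)*(k^2 + k - 12) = (k - 4)*(k - 1)*(k + 2)*(k + 4)^2*(k - 3)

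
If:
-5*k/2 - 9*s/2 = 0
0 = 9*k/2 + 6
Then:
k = -4/3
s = 20/27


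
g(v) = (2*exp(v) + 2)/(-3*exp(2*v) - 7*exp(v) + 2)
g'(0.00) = 0.56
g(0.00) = -0.50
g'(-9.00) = 0.00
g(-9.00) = 1.00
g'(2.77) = 0.04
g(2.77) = -0.04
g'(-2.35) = 1.07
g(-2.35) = 1.68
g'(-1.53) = 38.30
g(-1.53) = 7.08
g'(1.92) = 0.08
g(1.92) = -0.08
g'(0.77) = 0.21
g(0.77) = -0.23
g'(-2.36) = 1.05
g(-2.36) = 1.67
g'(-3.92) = 0.10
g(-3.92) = 1.10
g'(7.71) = 0.00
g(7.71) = -0.00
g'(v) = (2*exp(v) + 2)*(6*exp(2*v) + 7*exp(v))/(-3*exp(2*v) - 7*exp(v) + 2)^2 + 2*exp(v)/(-3*exp(2*v) - 7*exp(v) + 2)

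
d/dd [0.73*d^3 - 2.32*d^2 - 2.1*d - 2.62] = 2.19*d^2 - 4.64*d - 2.1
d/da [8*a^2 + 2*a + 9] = 16*a + 2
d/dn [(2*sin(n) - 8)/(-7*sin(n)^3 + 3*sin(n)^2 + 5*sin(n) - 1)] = 2*(14*sin(n)^3 - 87*sin(n)^2 + 24*sin(n) + 19)*cos(n)/(7*sin(n)^3 - 3*sin(n)^2 - 5*sin(n) + 1)^2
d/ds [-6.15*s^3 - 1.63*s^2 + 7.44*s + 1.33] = -18.45*s^2 - 3.26*s + 7.44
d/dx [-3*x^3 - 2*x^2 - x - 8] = -9*x^2 - 4*x - 1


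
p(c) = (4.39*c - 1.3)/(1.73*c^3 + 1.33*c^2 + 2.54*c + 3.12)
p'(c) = (4.39*c - 1.3)*(-5.19*c^2 - 2.66*c - 2.54)/(1.73*c^3 + 1.33*c^2 + 2.54*c + 3.12)^2 + 4.39/(1.73*c^3 + 1.33*c^2 + 2.54*c + 3.12)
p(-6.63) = 0.07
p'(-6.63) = 0.02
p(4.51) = 0.09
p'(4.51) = -0.03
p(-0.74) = -3.59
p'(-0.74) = 13.13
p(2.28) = 0.24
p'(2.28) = -0.11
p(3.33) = 0.15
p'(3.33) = -0.06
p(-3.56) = 0.25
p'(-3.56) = 0.16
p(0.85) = 0.33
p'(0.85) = 0.21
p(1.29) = 0.35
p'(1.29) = -0.06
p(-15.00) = 0.01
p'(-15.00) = 0.00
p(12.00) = 0.02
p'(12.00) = -0.00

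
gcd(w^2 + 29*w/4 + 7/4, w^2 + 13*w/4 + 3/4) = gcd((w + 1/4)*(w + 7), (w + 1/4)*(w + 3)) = w + 1/4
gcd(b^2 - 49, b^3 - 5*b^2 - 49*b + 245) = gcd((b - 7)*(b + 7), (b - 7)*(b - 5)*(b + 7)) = b^2 - 49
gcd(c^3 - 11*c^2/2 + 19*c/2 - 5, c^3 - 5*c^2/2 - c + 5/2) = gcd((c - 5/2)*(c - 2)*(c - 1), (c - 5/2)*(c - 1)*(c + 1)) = c^2 - 7*c/2 + 5/2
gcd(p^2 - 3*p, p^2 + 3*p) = p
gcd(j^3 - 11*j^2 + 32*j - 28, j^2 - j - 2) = j - 2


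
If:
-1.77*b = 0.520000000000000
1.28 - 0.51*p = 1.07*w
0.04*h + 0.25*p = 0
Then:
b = -0.29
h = 13.1127450980392*w - 15.6862745098039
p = 2.50980392156863 - 2.09803921568627*w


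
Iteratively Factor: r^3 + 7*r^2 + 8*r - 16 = (r + 4)*(r^2 + 3*r - 4) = (r + 4)^2*(r - 1)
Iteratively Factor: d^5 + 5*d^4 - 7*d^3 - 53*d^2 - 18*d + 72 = (d - 1)*(d^4 + 6*d^3 - d^2 - 54*d - 72) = (d - 1)*(d + 2)*(d^3 + 4*d^2 - 9*d - 36) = (d - 3)*(d - 1)*(d + 2)*(d^2 + 7*d + 12) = (d - 3)*(d - 1)*(d + 2)*(d + 4)*(d + 3)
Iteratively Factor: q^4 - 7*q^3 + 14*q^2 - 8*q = (q - 2)*(q^3 - 5*q^2 + 4*q) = (q - 4)*(q - 2)*(q^2 - q) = (q - 4)*(q - 2)*(q - 1)*(q)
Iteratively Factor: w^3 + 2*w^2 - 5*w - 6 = (w + 3)*(w^2 - w - 2) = (w + 1)*(w + 3)*(w - 2)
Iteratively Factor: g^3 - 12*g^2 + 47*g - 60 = (g - 4)*(g^2 - 8*g + 15) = (g - 4)*(g - 3)*(g - 5)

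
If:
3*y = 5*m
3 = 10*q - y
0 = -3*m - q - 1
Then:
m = -39/95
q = 22/95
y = -13/19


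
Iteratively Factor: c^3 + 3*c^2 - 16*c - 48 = (c + 3)*(c^2 - 16) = (c - 4)*(c + 3)*(c + 4)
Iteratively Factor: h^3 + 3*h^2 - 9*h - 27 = (h - 3)*(h^2 + 6*h + 9) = (h - 3)*(h + 3)*(h + 3)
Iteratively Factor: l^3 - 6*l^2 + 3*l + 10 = (l - 2)*(l^2 - 4*l - 5) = (l - 2)*(l + 1)*(l - 5)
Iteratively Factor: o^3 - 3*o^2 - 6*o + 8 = (o - 1)*(o^2 - 2*o - 8) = (o - 4)*(o - 1)*(o + 2)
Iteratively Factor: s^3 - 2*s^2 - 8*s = (s + 2)*(s^2 - 4*s) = s*(s + 2)*(s - 4)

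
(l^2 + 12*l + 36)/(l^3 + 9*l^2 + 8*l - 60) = (l + 6)/(l^2 + 3*l - 10)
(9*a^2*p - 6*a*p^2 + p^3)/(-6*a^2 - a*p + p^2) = p*(-3*a + p)/(2*a + p)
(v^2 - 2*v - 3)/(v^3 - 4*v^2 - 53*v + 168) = (v + 1)/(v^2 - v - 56)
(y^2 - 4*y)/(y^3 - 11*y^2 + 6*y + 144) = y*(y - 4)/(y^3 - 11*y^2 + 6*y + 144)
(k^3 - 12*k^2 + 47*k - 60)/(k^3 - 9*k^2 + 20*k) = (k - 3)/k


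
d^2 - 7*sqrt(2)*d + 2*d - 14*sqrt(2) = (d + 2)*(d - 7*sqrt(2))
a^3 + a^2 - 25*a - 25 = (a - 5)*(a + 1)*(a + 5)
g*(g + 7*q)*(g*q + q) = g^3*q + 7*g^2*q^2 + g^2*q + 7*g*q^2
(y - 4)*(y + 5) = y^2 + y - 20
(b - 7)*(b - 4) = b^2 - 11*b + 28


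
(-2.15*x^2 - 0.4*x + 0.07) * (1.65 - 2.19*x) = 4.7085*x^3 - 2.6715*x^2 - 0.8133*x + 0.1155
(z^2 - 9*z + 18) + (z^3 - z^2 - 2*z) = z^3 - 11*z + 18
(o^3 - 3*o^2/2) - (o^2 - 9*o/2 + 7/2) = o^3 - 5*o^2/2 + 9*o/2 - 7/2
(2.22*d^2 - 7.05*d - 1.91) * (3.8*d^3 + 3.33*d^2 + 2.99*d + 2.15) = 8.436*d^5 - 19.3974*d^4 - 24.0967*d^3 - 22.6668*d^2 - 20.8684*d - 4.1065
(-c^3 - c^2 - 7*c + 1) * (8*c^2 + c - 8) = -8*c^5 - 9*c^4 - 49*c^3 + 9*c^2 + 57*c - 8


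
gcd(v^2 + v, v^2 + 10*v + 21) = 1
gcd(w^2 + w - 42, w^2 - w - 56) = w + 7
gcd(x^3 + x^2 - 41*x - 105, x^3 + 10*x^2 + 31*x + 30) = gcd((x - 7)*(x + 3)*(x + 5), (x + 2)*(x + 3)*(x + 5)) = x^2 + 8*x + 15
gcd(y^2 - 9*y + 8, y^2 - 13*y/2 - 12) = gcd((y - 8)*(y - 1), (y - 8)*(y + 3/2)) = y - 8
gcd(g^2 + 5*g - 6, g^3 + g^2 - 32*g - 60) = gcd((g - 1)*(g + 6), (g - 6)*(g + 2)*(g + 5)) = 1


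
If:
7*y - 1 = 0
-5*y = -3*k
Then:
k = 5/21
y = 1/7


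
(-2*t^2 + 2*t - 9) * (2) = -4*t^2 + 4*t - 18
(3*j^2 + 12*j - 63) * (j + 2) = 3*j^3 + 18*j^2 - 39*j - 126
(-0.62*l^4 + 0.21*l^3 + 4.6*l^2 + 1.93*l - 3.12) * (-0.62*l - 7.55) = 0.3844*l^5 + 4.5508*l^4 - 4.4375*l^3 - 35.9266*l^2 - 12.6371*l + 23.556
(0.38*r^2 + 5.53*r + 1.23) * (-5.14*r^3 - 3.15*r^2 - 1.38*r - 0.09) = -1.9532*r^5 - 29.6212*r^4 - 24.2661*r^3 - 11.5401*r^2 - 2.1951*r - 0.1107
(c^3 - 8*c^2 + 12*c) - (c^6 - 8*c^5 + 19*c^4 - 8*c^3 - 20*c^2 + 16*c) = -c^6 + 8*c^5 - 19*c^4 + 9*c^3 + 12*c^2 - 4*c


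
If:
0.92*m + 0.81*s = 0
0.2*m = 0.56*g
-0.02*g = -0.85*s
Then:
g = 0.00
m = 0.00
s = 0.00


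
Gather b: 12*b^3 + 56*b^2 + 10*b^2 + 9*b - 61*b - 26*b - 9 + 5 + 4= 12*b^3 + 66*b^2 - 78*b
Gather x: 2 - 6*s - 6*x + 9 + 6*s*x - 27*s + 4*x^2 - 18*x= -33*s + 4*x^2 + x*(6*s - 24) + 11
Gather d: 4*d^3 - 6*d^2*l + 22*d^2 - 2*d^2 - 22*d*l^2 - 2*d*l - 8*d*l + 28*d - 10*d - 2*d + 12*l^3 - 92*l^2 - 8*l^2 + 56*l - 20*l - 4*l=4*d^3 + d^2*(20 - 6*l) + d*(-22*l^2 - 10*l + 16) + 12*l^3 - 100*l^2 + 32*l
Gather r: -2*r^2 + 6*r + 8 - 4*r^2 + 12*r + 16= -6*r^2 + 18*r + 24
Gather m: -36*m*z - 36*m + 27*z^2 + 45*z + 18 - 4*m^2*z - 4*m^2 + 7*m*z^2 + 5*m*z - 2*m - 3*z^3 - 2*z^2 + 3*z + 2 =m^2*(-4*z - 4) + m*(7*z^2 - 31*z - 38) - 3*z^3 + 25*z^2 + 48*z + 20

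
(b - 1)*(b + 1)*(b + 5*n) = b^3 + 5*b^2*n - b - 5*n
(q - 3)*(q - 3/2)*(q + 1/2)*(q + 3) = q^4 - q^3 - 39*q^2/4 + 9*q + 27/4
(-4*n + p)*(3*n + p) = -12*n^2 - n*p + p^2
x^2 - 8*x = x*(x - 8)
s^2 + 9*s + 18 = (s + 3)*(s + 6)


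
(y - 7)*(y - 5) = y^2 - 12*y + 35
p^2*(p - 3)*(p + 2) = p^4 - p^3 - 6*p^2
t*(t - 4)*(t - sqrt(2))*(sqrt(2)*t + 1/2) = sqrt(2)*t^4 - 4*sqrt(2)*t^3 - 3*t^3/2 - sqrt(2)*t^2/2 + 6*t^2 + 2*sqrt(2)*t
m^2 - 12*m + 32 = (m - 8)*(m - 4)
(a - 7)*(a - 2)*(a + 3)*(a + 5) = a^4 - a^3 - 43*a^2 - 23*a + 210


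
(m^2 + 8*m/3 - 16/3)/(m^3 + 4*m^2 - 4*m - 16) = (m - 4/3)/(m^2 - 4)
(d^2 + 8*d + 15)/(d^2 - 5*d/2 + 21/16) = 16*(d^2 + 8*d + 15)/(16*d^2 - 40*d + 21)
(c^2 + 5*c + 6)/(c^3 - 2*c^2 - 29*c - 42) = 1/(c - 7)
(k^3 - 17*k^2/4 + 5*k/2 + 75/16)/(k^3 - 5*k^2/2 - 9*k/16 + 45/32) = 2*(2*k - 5)/(4*k - 3)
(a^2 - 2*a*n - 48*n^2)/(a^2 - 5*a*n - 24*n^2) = (a + 6*n)/(a + 3*n)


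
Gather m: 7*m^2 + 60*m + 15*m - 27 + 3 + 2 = 7*m^2 + 75*m - 22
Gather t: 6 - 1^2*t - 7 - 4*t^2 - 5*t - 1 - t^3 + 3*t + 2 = -t^3 - 4*t^2 - 3*t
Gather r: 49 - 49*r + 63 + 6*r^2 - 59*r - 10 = 6*r^2 - 108*r + 102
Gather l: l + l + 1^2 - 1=2*l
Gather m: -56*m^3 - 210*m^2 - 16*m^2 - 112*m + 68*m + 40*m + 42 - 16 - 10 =-56*m^3 - 226*m^2 - 4*m + 16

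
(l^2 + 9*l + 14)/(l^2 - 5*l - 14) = (l + 7)/(l - 7)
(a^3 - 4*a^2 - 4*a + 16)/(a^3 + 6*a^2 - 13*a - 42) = (a^2 - 6*a + 8)/(a^2 + 4*a - 21)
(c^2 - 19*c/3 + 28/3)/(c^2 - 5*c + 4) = (c - 7/3)/(c - 1)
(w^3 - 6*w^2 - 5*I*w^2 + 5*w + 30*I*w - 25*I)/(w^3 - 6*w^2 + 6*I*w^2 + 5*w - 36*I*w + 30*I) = (w - 5*I)/(w + 6*I)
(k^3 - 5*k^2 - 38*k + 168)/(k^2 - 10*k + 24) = (k^2 - k - 42)/(k - 6)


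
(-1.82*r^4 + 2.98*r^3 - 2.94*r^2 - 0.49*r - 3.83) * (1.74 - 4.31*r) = 7.8442*r^5 - 16.0106*r^4 + 17.8566*r^3 - 3.0037*r^2 + 15.6547*r - 6.6642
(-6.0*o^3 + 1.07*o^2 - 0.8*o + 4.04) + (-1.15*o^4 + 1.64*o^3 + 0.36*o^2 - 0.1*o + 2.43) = -1.15*o^4 - 4.36*o^3 + 1.43*o^2 - 0.9*o + 6.47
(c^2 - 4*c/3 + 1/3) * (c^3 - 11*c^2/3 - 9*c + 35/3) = c^5 - 5*c^4 - 34*c^3/9 + 202*c^2/9 - 167*c/9 + 35/9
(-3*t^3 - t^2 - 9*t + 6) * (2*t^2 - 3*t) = -6*t^5 + 7*t^4 - 15*t^3 + 39*t^2 - 18*t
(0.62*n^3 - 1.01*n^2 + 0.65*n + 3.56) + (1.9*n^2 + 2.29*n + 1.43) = 0.62*n^3 + 0.89*n^2 + 2.94*n + 4.99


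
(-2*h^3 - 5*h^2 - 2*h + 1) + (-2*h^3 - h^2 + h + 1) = -4*h^3 - 6*h^2 - h + 2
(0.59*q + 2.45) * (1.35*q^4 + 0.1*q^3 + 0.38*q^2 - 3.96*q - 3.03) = 0.7965*q^5 + 3.3665*q^4 + 0.4692*q^3 - 1.4054*q^2 - 11.4897*q - 7.4235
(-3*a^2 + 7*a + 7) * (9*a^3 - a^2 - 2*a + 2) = -27*a^5 + 66*a^4 + 62*a^3 - 27*a^2 + 14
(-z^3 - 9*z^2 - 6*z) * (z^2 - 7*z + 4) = -z^5 - 2*z^4 + 53*z^3 + 6*z^2 - 24*z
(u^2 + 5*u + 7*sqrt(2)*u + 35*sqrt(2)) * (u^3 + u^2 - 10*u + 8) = u^5 + 6*u^4 + 7*sqrt(2)*u^4 - 5*u^3 + 42*sqrt(2)*u^3 - 35*sqrt(2)*u^2 - 42*u^2 - 294*sqrt(2)*u + 40*u + 280*sqrt(2)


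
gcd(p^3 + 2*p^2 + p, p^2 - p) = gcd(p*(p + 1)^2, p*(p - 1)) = p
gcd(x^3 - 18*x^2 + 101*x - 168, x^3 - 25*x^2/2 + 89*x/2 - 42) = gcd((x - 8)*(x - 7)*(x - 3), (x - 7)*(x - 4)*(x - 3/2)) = x - 7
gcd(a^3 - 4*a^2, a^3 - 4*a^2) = a^3 - 4*a^2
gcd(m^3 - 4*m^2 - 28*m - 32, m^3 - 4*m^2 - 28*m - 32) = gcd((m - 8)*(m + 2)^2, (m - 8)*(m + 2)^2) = m^3 - 4*m^2 - 28*m - 32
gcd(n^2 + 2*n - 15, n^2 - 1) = 1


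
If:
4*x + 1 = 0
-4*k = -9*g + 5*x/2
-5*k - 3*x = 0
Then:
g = -1/360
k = 3/20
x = -1/4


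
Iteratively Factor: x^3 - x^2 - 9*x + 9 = (x - 1)*(x^2 - 9) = (x - 1)*(x + 3)*(x - 3)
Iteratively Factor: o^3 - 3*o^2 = (o)*(o^2 - 3*o) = o*(o - 3)*(o)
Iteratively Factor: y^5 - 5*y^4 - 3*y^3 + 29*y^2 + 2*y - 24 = (y + 2)*(y^4 - 7*y^3 + 11*y^2 + 7*y - 12) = (y - 3)*(y + 2)*(y^3 - 4*y^2 - y + 4) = (y - 3)*(y - 1)*(y + 2)*(y^2 - 3*y - 4) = (y - 3)*(y - 1)*(y + 1)*(y + 2)*(y - 4)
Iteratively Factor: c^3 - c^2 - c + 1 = (c - 1)*(c^2 - 1) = (c - 1)*(c + 1)*(c - 1)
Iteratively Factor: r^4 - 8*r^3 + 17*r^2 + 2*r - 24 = (r - 4)*(r^3 - 4*r^2 + r + 6) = (r - 4)*(r - 2)*(r^2 - 2*r - 3) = (r - 4)*(r - 3)*(r - 2)*(r + 1)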